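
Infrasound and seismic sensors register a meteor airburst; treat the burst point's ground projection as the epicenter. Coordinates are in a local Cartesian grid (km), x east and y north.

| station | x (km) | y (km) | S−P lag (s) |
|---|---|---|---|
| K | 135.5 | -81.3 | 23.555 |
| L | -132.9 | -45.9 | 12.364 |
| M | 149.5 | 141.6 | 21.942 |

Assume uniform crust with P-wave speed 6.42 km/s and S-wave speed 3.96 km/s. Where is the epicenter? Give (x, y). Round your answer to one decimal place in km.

Distance from S−P lag: d = Δt · v_P v_S / (v_P − v_S) = Δt · (6.42·3.96)/(6.42−3.96) ≈ 10.3346·Δt.
So d_K = 243.43, d_L = 127.78, d_M = 226.76 km.
Circle about each station: (x − 135.5)² + (y + 81.3)² = 243.43²; (x + 132.9)² + (y + 45.9)² = 127.78²; (x − 149.5)² + (y − 141.6)² = 226.76².
Subtracting the K equation from the L and M equations removes the quadratic terms:
-536.8 x + 70.8 y = 37729.72
28.0 x + 445.8 y = 25268.94
Solving the 2×2 system: x ≈ -62.3, y ≈ 60.6 km.

(-62.3, 60.6)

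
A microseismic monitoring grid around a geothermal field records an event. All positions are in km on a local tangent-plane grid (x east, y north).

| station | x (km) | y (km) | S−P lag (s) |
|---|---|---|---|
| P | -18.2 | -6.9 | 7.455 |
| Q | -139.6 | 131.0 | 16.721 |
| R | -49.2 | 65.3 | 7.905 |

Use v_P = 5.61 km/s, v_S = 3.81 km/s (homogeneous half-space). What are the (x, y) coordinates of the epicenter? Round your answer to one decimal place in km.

Distance from S−P lag: d = Δt · v_P v_S / (v_P − v_S) = Δt · (5.61·3.81)/(5.61−3.81) ≈ 11.8745·Δt.
So d_P = 88.52, d_Q = 198.55, d_R = 93.87 km.
Circle about each station: (x + 18.2)² + (y + 6.9)² = 88.52²; (x + 139.6)² + (y − 131.0)² = 198.55²; (x + 49.2)² + (y − 65.3)² = 93.87².
Subtracting the P equation from the Q and R equations removes the quadratic terms:
-242.8 x + 275.8 y = 4684.00
-62.0 x + 144.4 y = 5330.09
Solving the 2×2 system: x ≈ 44.2, y ≈ 55.9 km.

44.2 km east, 55.9 km north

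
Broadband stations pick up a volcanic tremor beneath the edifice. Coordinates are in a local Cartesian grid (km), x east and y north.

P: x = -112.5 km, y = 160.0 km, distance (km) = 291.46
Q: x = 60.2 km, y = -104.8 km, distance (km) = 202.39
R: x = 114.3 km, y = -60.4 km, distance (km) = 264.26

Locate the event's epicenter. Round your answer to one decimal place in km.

-140.6 km east, -130.1 km north

Circle about each station: (x + 112.5)² + (y − 160.0)² = 291.46²; (x − 60.2)² + (y + 104.8)² = 202.39²; (x − 114.3)² + (y + 60.4)² = 264.26².
Subtracting the P equation from the Q and R equations removes the quadratic terms:
345.4 x − 529.6 y = 20338.05
453.6 x − 440.8 y = -6428.02
Solving the 2×2 system: x ≈ -140.6, y ≈ -130.1 km.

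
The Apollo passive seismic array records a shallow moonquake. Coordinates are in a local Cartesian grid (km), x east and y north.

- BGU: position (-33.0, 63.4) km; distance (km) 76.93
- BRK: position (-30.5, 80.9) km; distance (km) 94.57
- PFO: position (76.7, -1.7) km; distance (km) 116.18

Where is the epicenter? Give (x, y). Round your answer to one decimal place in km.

-38.9 km east, -13.3 km north

Circle about each station: (x + 33.0)² + (y − 63.4)² = 76.93²; (x + 30.5)² + (y − 80.9)² = 94.57²; (x − 76.7)² + (y + 1.7)² = 116.18².
Subtracting pairs of circle equations eliminates x²+y² and gives linear equations (the radical axes):
5.0 x + 35.0 y = -658.76
219.4 x − 130.2 y = -6802.35
Solving the 2×2 system: x ≈ -38.9, y ≈ -13.3 km.
Check against BGU (with the unrounded x, y): √((x + 33.0)²+(y − 63.4)²) = 76.89 ≈ 76.93 km. ✓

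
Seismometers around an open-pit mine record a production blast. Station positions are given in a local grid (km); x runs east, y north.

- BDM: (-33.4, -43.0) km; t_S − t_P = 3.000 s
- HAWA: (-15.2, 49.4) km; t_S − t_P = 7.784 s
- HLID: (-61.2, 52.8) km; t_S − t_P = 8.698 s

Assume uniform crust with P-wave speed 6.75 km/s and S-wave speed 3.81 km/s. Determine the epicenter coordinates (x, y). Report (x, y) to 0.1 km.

Distance from S−P lag: d = Δt · v_P v_S / (v_P − v_S) = Δt · (6.75·3.81)/(6.75−3.81) ≈ 8.7474·Δt.
So d_BDM = 26.24, d_HAWA = 68.09, d_HLID = 76.09 km.
Circle about each station: (x + 33.4)² + (y + 43.0)² = 26.24²; (x + 15.2)² + (y − 49.4)² = 68.09²; (x + 61.2)² + (y − 52.8)² = 76.09².
Subtracting pairs of circle equations eliminates x²+y² and gives linear equations (the radical axes):
36.4 x + 184.8 y = -4240.87
-55.6 x + 191.6 y = -1532.43
Solving the 2×2 system: x ≈ -30.7, y ≈ -16.9 km.

(-30.7, -16.9)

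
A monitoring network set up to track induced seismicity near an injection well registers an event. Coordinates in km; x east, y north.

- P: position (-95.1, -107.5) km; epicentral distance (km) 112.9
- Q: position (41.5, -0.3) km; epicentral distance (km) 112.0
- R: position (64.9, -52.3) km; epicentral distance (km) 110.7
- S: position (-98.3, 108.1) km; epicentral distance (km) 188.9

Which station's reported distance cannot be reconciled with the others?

Solve using three stations at a time. Using Q, R, S (subtract circle equations pairwise → linear system) gives (x, y) ≈ (-43.9, -72.8).
Distances from that point to each station vs reported:
  P: calculated 61.9 vs reported 112.9 → residual 51.0 km
  Q: calculated 112.0 vs reported 112.0 → residual 0.0 km
  R: calculated 110.7 vs reported 110.7 → residual 0.0 km
  S: calculated 188.9 vs reported 188.9 → residual 0.0 km
Q, R, S are mutually consistent (residuals ≈ 0); P is off by 51.0 km.

P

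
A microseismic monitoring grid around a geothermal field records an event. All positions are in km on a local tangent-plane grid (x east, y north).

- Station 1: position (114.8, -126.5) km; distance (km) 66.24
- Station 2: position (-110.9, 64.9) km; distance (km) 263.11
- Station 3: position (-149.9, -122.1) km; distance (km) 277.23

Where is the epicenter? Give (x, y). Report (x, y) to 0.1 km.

x ≈ 120.4 km, y ≈ -60.5 km

Circle about each station: (x − 114.8)² + (y + 126.5)² = 66.24²; (x + 110.9)² + (y − 64.9)² = 263.11²; (x + 149.9)² + (y + 122.1)² = 277.23².
Subtracting the Station 1 equation from the Station 2 and Station 3 equations removes the quadratic terms:
-451.4 x + 382.8 y = -77509.60
-529.4 x + 8.8 y = -64271.61
Solving the 2×2 system: x ≈ 120.4, y ≈ -60.5 km.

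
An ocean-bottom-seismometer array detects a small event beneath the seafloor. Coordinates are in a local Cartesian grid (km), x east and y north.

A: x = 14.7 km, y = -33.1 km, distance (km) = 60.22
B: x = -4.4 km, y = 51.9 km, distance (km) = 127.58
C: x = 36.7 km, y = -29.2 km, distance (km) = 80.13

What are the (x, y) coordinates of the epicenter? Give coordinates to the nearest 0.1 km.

(-30.4, -73.0)

Circle about each station: (x − 14.7)² + (y + 33.1)² = 60.22²; (x + 4.4)² + (y − 51.9)² = 127.58²; (x − 36.7)² + (y + 29.2)² = 80.13².
Subtracting pairs of circle equations eliminates x²+y² and gives linear equations (the radical axes):
-38.2 x + 170.0 y = -11248.94
44.0 x + 7.8 y = -1906.54
Solving the 2×2 system: x ≈ -30.4, y ≈ -73.0 km.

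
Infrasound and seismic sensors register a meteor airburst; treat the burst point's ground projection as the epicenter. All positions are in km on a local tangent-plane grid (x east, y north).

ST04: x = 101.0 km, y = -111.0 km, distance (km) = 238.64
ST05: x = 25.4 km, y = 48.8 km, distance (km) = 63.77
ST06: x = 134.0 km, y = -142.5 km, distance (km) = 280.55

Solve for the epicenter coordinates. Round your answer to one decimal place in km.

Circle about each station: (x − 101.0)² + (y + 111.0)² = 238.64²; (x − 25.4)² + (y − 48.8)² = 63.77²; (x − 134.0)² + (y + 142.5)² = 280.55².
Subtracting the ST04 equation from the ST05 and ST06 equations removes the quadratic terms:
-151.2 x + 319.6 y = 33387.04
66.0 x − 63.0 y = -6019.00
Solving the 2×2 system: x ≈ 15.5, y ≈ 111.8 km.

(15.5, 111.8)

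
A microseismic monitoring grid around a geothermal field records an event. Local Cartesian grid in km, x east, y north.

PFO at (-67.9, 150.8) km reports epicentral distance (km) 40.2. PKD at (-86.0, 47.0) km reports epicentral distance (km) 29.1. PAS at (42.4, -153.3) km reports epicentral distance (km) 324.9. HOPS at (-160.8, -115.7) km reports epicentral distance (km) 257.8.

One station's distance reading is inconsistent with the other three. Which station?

Solve using three stations at a time. Using PFO, PAS, HOPS (subtract circle equations pairwise → linear system) gives (x, y) ≈ (-105.3, 136.1).
Distances from that point to each station vs reported:
  PFO: calculated 40.2 vs reported 40.2 → residual 0.0 km
  PKD: calculated 91.1 vs reported 29.1 → residual 62.0 km
  PAS: calculated 324.9 vs reported 324.9 → residual 0.0 km
  HOPS: calculated 257.8 vs reported 257.8 → residual 0.0 km
PFO, PAS, HOPS are mutually consistent (residuals ≈ 0); PKD is off by 62.0 km.

PKD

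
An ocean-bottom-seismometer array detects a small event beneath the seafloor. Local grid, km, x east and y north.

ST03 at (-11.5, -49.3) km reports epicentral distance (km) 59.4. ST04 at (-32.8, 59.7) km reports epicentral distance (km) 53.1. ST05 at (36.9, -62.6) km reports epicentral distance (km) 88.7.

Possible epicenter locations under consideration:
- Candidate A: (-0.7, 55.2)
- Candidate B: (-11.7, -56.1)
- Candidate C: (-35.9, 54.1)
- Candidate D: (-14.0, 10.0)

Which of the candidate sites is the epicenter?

For each candidate, compare |candidate − station| to the reported distance:
Candidate A: residuals ST03 45.7, ST04 20.7, ST05 35.0 → max 45.7 km
Candidate B: residuals ST03 52.6, ST04 64.6, ST05 39.7 → max 64.6 km
Candidate C: residuals ST03 46.8, ST04 46.7, ST05 48.8 → max 48.8 km
Candidate D: residuals ST03 0.0, ST04 0.0, ST05 0.0 → max 0.0 km
Only Candidate D has all residuals ≈ 0.

Candidate D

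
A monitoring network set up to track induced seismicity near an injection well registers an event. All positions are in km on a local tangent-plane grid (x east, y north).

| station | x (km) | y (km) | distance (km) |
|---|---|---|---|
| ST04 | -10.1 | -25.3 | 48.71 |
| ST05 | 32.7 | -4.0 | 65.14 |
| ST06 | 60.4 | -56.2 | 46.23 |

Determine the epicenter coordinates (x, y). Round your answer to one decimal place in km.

Circle about each station: (x + 10.1)² + (y + 25.3)² = 48.71²; (x − 32.7)² + (y + 4.0)² = 65.14²; (x − 60.4)² + (y + 56.2)² = 46.23².
Subtracting the ST04 equation from the ST05 and ST06 equations removes the quadratic terms:
85.6 x + 42.6 y = -1527.37
141.0 x − 61.8 y = 6299.95
Solving the 2×2 system: x ≈ 15.4, y ≈ -66.8 km.
Check against ST04 (with the unrounded x, y): √((x + 10.1)²+(y + 25.3)²) = 48.71 ≈ 48.71 km. ✓

(15.4, -66.8)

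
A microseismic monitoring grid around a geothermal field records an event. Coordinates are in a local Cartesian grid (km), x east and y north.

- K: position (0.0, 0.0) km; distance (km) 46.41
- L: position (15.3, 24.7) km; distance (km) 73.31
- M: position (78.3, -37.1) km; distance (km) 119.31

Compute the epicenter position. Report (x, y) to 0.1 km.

Circle about each station: x² + y² = 46.41²; (x − 15.3)² + (y − 24.7)² = 73.31²; (x − 78.3)² + (y + 37.1)² = 119.31².
Subtracting the K equation from the L and M equations removes the quadratic terms:
30.6 x + 49.4 y = -2376.29
156.6 x − 74.2 y = -4573.69
Solving the 2×2 system: x ≈ -40.2, y ≈ -23.2 km.

-40.2 km east, -23.2 km north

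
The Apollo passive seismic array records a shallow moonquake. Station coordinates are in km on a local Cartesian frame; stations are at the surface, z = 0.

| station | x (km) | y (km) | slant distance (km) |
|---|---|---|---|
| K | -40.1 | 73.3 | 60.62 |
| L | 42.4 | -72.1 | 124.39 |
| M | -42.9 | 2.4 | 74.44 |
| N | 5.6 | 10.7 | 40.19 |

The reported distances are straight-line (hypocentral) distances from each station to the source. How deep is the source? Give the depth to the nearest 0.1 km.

depth ≈ 9.1 km

Each station gives a sphere (x−x_i)² + (y−y_i)² + z² = d_i² (stations at z=0).
Subtracting the K sphere from L and M: z² cancels, leaving linear equations in x and y:
165.0 x − 290.8 y = -11782.82
-5.6 x − 141.8 y = -7001.26
Solving: x ≈ 14.592, y ≈ 48.798 km (keep extra digits for the depth step; rounded: 14.6, 48.8).
Then from the K sphere: z² = 60.62² − (x + 40.1)² − (y − 73.3)² with x = 14.592, y = 48.798, so z ≈ 9.123 ≈ 9.1 km.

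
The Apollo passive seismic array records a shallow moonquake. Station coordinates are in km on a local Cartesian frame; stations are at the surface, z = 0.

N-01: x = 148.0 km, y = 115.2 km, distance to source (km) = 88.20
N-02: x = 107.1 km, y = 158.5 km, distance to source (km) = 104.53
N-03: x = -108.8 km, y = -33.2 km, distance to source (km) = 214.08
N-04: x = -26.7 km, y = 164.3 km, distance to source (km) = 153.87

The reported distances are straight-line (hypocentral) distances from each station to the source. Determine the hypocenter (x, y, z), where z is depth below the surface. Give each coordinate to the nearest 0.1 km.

(83.4, 58.8, 20.6)

Each station gives a sphere (x−x_i)² + (y−y_i)² + z² = d_i² (stations at z=0).
Subtracting the N-01 sphere from N-02 and N-03: z² cancels, leaving linear equations in x and y:
-81.8 x + 86.6 y = -1729.66
-513.6 x − 296.8 y = -60286.37
Solving: x ≈ 83.399, y ≈ 58.803 km (keep extra digits for the depth step; rounded: 83.4, 58.8).
Then from the N-01 sphere: z² = 88.20² − (x − 148.0)² − (y − 115.2)² with x = 83.399, y = 58.803, so z ≈ 20.624 ≈ 20.6 km.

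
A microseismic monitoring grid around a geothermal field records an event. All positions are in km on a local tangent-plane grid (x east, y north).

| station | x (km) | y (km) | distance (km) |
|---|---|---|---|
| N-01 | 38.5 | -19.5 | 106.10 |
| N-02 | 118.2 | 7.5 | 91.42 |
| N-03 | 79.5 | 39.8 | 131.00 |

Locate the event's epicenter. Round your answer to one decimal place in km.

Circle about each station: (x − 38.5)² + (y + 19.5)² = 106.10²; (x − 118.2)² + (y − 7.5)² = 91.42²; (x − 79.5)² + (y − 39.8)² = 131.00².
Subtracting pairs of circle equations eliminates x²+y² and gives linear equations (the radical axes):
159.4 x + 54.0 y = 15064.58
82.0 x + 118.6 y = 138.00
Solving the 2×2 system: x ≈ 122.9, y ≈ -83.8 km.

(122.9, -83.8)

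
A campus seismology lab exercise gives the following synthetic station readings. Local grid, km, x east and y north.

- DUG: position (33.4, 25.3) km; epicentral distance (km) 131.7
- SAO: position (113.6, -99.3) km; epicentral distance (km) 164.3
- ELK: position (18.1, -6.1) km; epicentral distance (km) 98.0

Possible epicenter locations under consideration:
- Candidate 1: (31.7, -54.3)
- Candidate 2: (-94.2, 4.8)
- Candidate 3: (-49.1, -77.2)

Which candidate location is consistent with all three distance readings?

Candidate 3

For each candidate, compare |candidate − station| to the reported distance:
Candidate 1: residuals DUG 52.1, SAO 70.9, ELK 47.9 → max 70.9 km
Candidate 2: residuals DUG 2.5, SAO 68.1, ELK 14.8 → max 68.1 km
Candidate 3: residuals DUG 0.1, SAO 0.1, ELK 0.2 → max 0.2 km
Only Candidate 3 has all residuals ≈ 0.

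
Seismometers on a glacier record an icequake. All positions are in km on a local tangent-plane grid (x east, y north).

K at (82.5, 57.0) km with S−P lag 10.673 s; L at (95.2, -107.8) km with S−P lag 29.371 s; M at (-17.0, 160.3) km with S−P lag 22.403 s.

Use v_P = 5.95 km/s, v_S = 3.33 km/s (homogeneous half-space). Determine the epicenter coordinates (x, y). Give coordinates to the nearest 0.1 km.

144.4 km east, 108.8 km north

Distance from S−P lag: d = Δt · v_P v_S / (v_P − v_S) = Δt · (5.95·3.33)/(5.95−3.33) ≈ 7.5624·Δt.
So d_K = 80.71, d_L = 222.12, d_M = 169.42 km.
Circle about each station: (x − 82.5)² + (y − 57.0)² = 80.71²; (x − 95.2)² + (y + 107.8)² = 222.12²; (x + 17.0)² + (y − 160.3)² = 169.42².
Subtracting pairs of circle equations eliminates x²+y² and gives linear equations (the radical axes):
25.4 x − 329.6 y = -32194.56
-199.0 x + 206.6 y = -6259.19
Solving the 2×2 system: x ≈ 144.4, y ≈ 108.8 km.
Check against K (with the unrounded x, y): √((x − 82.5)²+(y − 57.0)²) = 80.73 ≈ 80.71 km. ✓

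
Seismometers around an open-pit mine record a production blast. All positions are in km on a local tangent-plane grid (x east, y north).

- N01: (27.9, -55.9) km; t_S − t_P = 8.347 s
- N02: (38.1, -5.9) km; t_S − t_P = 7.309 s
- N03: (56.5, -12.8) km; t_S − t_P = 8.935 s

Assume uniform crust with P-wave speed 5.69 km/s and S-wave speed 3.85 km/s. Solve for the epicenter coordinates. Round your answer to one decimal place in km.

Distance from S−P lag: d = Δt · v_P v_S / (v_P − v_S) = Δt · (5.69·3.85)/(5.69−3.85) ≈ 11.9057·Δt.
So d_N01 = 99.38, d_N02 = 87.02, d_N03 = 106.38 km.
Circle about each station: (x − 27.9)² + (y + 55.9)² = 99.38²; (x − 38.1)² + (y + 5.9)² = 87.02²; (x − 56.5)² + (y + 12.8)² = 106.38².
Subtracting the N01 equation from the N02 and N03 equations removes the quadratic terms:
20.4 x + 100.0 y = -112.90
57.2 x + 86.2 y = -1987.45
Solving the 2×2 system: x ≈ -47.7, y ≈ 8.6 km.
Check against N01 (with the unrounded x, y): √((x − 27.9)²+(y + 55.9)²) = 99.39 ≈ 99.38 km. ✓

(-47.7, 8.6)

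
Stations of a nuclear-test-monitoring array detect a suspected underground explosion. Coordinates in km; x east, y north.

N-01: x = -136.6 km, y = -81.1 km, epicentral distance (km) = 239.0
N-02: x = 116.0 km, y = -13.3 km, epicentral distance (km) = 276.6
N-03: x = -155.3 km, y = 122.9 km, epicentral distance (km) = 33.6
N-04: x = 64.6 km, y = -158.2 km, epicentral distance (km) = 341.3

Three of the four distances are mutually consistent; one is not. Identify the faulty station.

Solve using three stations at a time. Using N-02, N-03, N-04 (subtract circle equations pairwise → linear system) gives (x, y) ≈ (-122.1, 127.5).
Distances from that point to each station vs reported:
  N-01: calculated 209.1 vs reported 239.0 → residual 29.9 km
  N-02: calculated 276.6 vs reported 276.6 → residual 0.0 km
  N-03: calculated 33.6 vs reported 33.6 → residual 0.0 km
  N-04: calculated 341.3 vs reported 341.3 → residual 0.0 km
N-02, N-03, N-04 are mutually consistent (residuals ≈ 0); N-01 is off by 29.9 km.

N-01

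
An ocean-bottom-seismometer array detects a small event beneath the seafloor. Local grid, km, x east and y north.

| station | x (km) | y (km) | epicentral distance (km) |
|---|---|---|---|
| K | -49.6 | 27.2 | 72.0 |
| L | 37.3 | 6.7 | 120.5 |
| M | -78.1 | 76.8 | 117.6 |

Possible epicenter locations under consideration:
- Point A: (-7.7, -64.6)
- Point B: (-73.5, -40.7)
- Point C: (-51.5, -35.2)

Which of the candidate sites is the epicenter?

For each candidate, compare |candidate − station| to the reported distance:
Point A: residuals K 28.9, L 36.2, M 40.4 → max 40.4 km
Point B: residuals K 0.0, L 0.0, M 0.0 → max 0.0 km
Point C: residuals K 9.6, L 22.3, M 2.5 → max 22.3 km
Only Point B has all residuals ≈ 0.

Point B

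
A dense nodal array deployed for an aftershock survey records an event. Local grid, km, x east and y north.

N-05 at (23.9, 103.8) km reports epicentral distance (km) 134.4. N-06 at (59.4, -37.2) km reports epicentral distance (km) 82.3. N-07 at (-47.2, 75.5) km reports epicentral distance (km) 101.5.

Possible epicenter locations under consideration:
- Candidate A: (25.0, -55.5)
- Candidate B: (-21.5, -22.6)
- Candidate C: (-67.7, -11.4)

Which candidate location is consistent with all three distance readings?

For each candidate, compare |candidate − station| to the reported distance:
Candidate A: residuals N-05 24.9, N-06 43.3, N-07 48.1 → max 48.1 km
Candidate B: residuals N-05 0.1, N-06 0.1, N-07 0.1 → max 0.1 km
Candidate C: residuals N-05 12.8, N-06 47.4, N-07 12.2 → max 47.4 km
Only Candidate B has all residuals ≈ 0.

Candidate B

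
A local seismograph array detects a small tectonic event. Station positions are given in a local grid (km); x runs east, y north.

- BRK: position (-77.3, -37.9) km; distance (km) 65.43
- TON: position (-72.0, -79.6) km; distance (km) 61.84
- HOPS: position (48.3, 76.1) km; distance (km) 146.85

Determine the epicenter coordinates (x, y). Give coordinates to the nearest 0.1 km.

x ≈ -14.6 km, y ≈ -56.6 km

Circle about each station: (x + 77.3)² + (y + 37.9)² = 65.43²; (x + 72.0)² + (y + 79.6)² = 61.84²; (x − 48.3)² + (y − 76.1)² = 146.85².
Subtracting pairs of circle equations eliminates x²+y² and gives linear equations (the radical axes):
10.6 x − 83.4 y = 4565.36
251.2 x + 228.0 y = -16571.44
Solving the 2×2 system: x ≈ -14.6, y ≈ -56.6 km.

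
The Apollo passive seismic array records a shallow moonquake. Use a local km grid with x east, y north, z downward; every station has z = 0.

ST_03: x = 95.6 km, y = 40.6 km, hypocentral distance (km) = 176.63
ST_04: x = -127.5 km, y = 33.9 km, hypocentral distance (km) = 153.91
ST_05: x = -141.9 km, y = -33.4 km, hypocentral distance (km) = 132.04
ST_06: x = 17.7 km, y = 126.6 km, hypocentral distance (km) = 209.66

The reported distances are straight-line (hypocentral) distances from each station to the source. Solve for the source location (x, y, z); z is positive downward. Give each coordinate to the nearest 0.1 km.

x ≈ -29.6 km, y ≈ -68.7 km, depth ≈ 59.8 km

Each station gives a sphere (x−x_i)² + (y−y_i)² + z² = d_i² (stations at z=0).
Subtracting the ST_03 sphere from ST_04 and ST_05: z² cancels, leaving linear equations in x and y:
-446.2 x − 13.4 y = 14127.61
-475.0 x − 148.0 y = 24227.05
Solving: x ≈ -29.599, y ≈ -68.700 km (keep extra digits for the depth step; rounded: -29.6, -68.7).
Then from the ST_03 sphere: z² = 176.63² − (x − 95.6)² − (y − 40.6)² with x = -29.599, y = -68.700, so z ≈ 59.807 ≈ 59.8 km.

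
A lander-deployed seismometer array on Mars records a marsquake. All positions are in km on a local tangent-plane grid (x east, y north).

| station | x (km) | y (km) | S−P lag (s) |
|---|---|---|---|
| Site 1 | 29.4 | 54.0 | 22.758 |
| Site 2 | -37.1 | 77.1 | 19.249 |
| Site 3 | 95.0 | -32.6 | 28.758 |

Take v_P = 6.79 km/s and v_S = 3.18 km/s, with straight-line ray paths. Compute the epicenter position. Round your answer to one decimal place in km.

(-77.0, -30.9)

Distance from S−P lag: d = Δt · v_P v_S / (v_P − v_S) = Δt · (6.79·3.18)/(6.79−3.18) ≈ 5.9812·Δt.
So d_Site 1 = 136.12, d_Site 2 = 115.13, d_Site 3 = 172.01 km.
Circle about each station: (x − 29.4)² + (y − 54.0)² = 136.12²; (x + 37.1)² + (y − 77.1)² = 115.13²; (x − 95.0)² + (y + 32.6)² = 172.01².
Subtracting the Site 1 equation from the Site 2 and Site 3 equations removes the quadratic terms:
-133.0 x + 46.2 y = 8814.20
131.2 x − 173.2 y = -4751.39
Solving the 2×2 system: x ≈ -77.0, y ≈ -30.9 km.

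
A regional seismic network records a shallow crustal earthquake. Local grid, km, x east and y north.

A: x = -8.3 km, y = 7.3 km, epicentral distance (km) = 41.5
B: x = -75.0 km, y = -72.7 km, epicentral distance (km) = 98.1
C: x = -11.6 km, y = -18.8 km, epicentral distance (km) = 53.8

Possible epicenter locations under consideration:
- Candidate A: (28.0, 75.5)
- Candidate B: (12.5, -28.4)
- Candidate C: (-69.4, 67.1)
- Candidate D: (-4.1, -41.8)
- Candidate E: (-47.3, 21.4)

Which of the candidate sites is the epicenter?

Candidate E

For each candidate, compare |candidate − station| to the reported distance:
Candidate A: residuals A 35.8, B 82.4, C 48.5 → max 82.4 km
Candidate B: residuals A 0.2, B 0.0, C 27.9 → max 27.9 km
Candidate C: residuals A 44.0, B 41.8, C 49.7 → max 49.7 km
Candidate D: residuals A 7.8, B 20.8, C 29.6 → max 29.6 km
Candidate E: residuals A 0.0, B 0.0, C 0.0 → max 0.0 km
Only Candidate E has all residuals ≈ 0.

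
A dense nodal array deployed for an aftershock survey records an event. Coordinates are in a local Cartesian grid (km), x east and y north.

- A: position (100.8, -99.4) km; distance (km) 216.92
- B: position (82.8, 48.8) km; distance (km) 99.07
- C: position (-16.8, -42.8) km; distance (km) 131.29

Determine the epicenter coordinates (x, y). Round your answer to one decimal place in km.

Circle about each station: (x − 100.8)² + (y + 99.4)² = 216.92²; (x − 82.8)² + (y − 48.8)² = 99.07²; (x + 16.8)² + (y + 42.8)² = 131.29².
Subtracting pairs of circle equations eliminates x²+y² and gives linear equations (the radical axes):
-36.0 x + 296.4 y = 26435.70
-235.2 x + 113.2 y = 11890.30
Solving the 2×2 system: x ≈ -8.1, y ≈ 88.2 km.

(-8.1, 88.2)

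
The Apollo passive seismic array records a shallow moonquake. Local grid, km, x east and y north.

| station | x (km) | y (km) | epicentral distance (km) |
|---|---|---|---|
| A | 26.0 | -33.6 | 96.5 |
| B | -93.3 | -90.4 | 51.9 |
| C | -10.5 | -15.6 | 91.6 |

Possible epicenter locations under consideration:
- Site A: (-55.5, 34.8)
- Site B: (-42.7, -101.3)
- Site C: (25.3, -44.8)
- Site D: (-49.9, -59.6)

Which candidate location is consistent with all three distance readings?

Site B

For each candidate, compare |candidate − station| to the reported distance:
Site A: residuals A 9.9, B 78.9, C 24.0 → max 78.9 km
Site B: residuals A 0.0, B 0.1, C 0.1 → max 0.1 km
Site C: residuals A 85.3, B 75.2, C 45.4 → max 85.3 km
Site D: residuals A 16.3, B 1.3, C 32.5 → max 32.5 km
Only Site B has all residuals ≈ 0.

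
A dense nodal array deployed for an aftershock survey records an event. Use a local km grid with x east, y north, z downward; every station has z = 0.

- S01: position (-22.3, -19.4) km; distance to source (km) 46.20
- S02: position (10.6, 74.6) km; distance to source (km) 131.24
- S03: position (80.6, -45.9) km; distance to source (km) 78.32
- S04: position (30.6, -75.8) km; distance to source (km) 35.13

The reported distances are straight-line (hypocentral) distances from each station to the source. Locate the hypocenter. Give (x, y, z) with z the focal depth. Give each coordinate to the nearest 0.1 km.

x ≈ 3.7 km, y ≈ -56.0 km, depth ≈ 10.9 km

Each station gives a sphere (x−x_i)² + (y−y_i)² + z² = d_i² (stations at z=0).
Subtracting the S01 sphere from S02 and S03: z² cancels, leaving linear equations in x and y:
65.8 x + 188.0 y = -10285.63
205.8 x − 53.0 y = 3729.94
Solving: x ≈ 3.701, y ≈ -56.006 km (keep extra digits for the depth step; rounded: 3.7, -56.0).
Then from the S01 sphere: z² = 46.20² − (x + 22.3)² − (y + 19.4)² with x = 3.701, y = -56.006, so z ≈ 10.881 ≈ 10.9 km.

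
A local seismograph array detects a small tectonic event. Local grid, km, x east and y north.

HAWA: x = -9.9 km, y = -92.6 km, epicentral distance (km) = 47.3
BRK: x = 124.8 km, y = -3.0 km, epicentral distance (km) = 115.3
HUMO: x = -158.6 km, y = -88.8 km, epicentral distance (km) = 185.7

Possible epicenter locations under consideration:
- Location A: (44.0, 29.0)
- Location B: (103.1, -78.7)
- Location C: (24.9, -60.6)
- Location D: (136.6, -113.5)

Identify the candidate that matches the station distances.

For each candidate, compare |candidate − station| to the reported distance:
Location A: residuals HAWA 85.7, BRK 28.4, HUMO 48.7 → max 85.7 km
Location B: residuals HAWA 66.6, BRK 36.6, HUMO 76.2 → max 76.2 km
Location C: residuals HAWA 0.0, BRK 0.0, HUMO 0.0 → max 0.0 km
Location D: residuals HAWA 100.7, BRK 4.2, HUMO 110.5 → max 110.5 km
Only Location C has all residuals ≈ 0.

Location C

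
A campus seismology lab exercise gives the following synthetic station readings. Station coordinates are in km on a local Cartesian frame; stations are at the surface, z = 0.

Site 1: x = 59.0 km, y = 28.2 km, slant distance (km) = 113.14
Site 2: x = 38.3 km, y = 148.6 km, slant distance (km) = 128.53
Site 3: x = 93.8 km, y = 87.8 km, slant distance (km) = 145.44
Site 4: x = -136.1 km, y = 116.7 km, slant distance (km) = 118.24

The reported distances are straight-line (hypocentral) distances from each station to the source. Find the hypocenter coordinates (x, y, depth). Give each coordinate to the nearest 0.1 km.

Each station gives a sphere (x−x_i)² + (y−y_i)² + z² = d_i² (stations at z=0).
Subtracting the Site 1 sphere from Site 2 and Site 3: z² cancels, leaving linear equations in x and y:
-41.4 x + 240.8 y = 15553.31
69.6 x + 119.2 y = 3878.91
Solving: x ≈ -42.403, y ≈ 57.300 km (keep extra digits for the depth step; rounded: -42.4, 57.3).
Then from the Site 1 sphere: z² = 113.14² − (x − 59.0)² − (y − 28.2)² with x = -42.403, y = 57.300, so z ≈ 40.881 ≈ 40.9 km.
Check against Site 4 (with the unrounded solution): distance 118.23 ≈ 118.24 km. ✓

(-42.4, 57.3, 40.9)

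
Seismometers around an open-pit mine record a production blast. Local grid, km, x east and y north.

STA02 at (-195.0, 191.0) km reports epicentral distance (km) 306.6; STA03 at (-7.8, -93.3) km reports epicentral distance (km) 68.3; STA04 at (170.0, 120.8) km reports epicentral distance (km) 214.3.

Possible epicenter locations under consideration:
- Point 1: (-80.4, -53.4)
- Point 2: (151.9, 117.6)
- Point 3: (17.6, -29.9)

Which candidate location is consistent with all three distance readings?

For each candidate, compare |candidate − station| to the reported distance:
Point 1: residuals STA02 36.7, STA03 14.5, STA04 90.7 → max 90.7 km
Point 2: residuals STA02 48.0, STA03 196.2, STA04 195.9 → max 196.2 km
Point 3: residuals STA02 0.0, STA03 0.0, STA04 0.0 → max 0.0 km
Only Point 3 has all residuals ≈ 0.

Point 3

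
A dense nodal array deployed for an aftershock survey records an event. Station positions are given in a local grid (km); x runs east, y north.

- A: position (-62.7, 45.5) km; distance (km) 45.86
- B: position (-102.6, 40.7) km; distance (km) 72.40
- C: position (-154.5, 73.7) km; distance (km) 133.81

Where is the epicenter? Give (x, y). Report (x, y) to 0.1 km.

(-38.9, 6.3)

Circle about each station: (x + 62.7)² + (y − 45.5)² = 45.86²; (x + 102.6)² + (y − 40.7)² = 72.40²; (x + 154.5)² + (y − 73.7)² = 133.81².
Subtracting the A equation from the B and C equations removes the quadratic terms:
-79.8 x − 9.6 y = 3043.09
-183.6 x + 56.4 y = 7498.42
Solving the 2×2 system: x ≈ -38.9, y ≈ 6.3 km.
Check against A (with the unrounded x, y): √((x + 62.7)²+(y − 45.5)²) = 45.83 ≈ 45.86 km. ✓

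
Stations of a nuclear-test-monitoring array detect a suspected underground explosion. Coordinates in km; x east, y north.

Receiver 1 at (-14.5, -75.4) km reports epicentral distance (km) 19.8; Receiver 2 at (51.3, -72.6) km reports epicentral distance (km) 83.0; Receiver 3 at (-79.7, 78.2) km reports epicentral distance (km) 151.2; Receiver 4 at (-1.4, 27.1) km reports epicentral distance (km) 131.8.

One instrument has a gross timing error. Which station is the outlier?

Receiver 4

Solve using three stations at a time. Using Receiver 1, Receiver 2, Receiver 3 (subtract circle equations pairwise → linear system) gives (x, y) ≈ (-31.3, -65.1).
Distances from that point to each station vs reported:
  Receiver 1: calculated 19.8 vs reported 19.8 → residual 0.0 km
  Receiver 2: calculated 83.0 vs reported 83.0 → residual 0.0 km
  Receiver 3: calculated 151.2 vs reported 151.2 → residual 0.0 km
  Receiver 4: calculated 96.9 vs reported 131.8 → residual 34.9 km
Receiver 1, Receiver 2, Receiver 3 are mutually consistent (residuals ≈ 0); Receiver 4 is off by 34.9 km.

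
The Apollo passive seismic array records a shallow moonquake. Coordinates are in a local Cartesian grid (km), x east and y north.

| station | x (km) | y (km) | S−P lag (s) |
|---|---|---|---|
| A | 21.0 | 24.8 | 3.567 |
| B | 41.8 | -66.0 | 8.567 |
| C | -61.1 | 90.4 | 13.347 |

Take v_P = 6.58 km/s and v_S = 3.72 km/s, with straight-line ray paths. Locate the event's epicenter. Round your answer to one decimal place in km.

6.2 km east, -1.9 km north

Distance from S−P lag: d = Δt · v_P v_S / (v_P − v_S) = Δt · (6.58·3.72)/(6.58−3.72) ≈ 8.5586·Δt.
So d_A = 30.53, d_B = 73.32, d_C = 114.23 km.
Circle about each station: (x − 21.0)² + (y − 24.8)² = 30.53²; (x − 41.8)² + (y + 66.0)² = 73.32²; (x + 61.1)² + (y − 90.4)² = 114.23².
Subtracting pairs of circle equations eliminates x²+y² and gives linear equations (the radical axes):
41.6 x − 181.6 y = 603.46
-164.2 x + 131.2 y = -1267.08
Solving the 2×2 system: x ≈ 6.2, y ≈ -1.9 km.
Check against A (with the unrounded x, y): √((x − 21.0)²+(y − 24.8)²) = 30.53 ≈ 30.53 km. ✓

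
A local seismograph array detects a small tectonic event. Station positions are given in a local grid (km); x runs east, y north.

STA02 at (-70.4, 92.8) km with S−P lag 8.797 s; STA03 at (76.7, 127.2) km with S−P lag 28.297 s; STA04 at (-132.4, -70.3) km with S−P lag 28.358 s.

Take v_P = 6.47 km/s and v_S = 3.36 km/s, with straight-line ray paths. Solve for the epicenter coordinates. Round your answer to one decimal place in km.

-121.1 km east, 127.6 km north

Distance from S−P lag: d = Δt · v_P v_S / (v_P − v_S) = Δt · (6.47·3.36)/(6.47−3.36) ≈ 6.9901·Δt.
So d_STA02 = 61.49, d_STA03 = 197.80, d_STA04 = 198.23 km.
Circle about each station: (x + 70.4)² + (y − 92.8)² = 61.49²; (x − 76.7)² + (y − 127.2)² = 197.80²; (x + 132.4)² + (y + 70.3)² = 198.23².
Subtracting pairs of circle equations eliminates x²+y² and gives linear equations (the radical axes):
294.2 x + 68.8 y = -26849.09
-124.0 x − 326.2 y = -26610.26
Solving the 2×2 system: x ≈ -121.1, y ≈ 127.6 km.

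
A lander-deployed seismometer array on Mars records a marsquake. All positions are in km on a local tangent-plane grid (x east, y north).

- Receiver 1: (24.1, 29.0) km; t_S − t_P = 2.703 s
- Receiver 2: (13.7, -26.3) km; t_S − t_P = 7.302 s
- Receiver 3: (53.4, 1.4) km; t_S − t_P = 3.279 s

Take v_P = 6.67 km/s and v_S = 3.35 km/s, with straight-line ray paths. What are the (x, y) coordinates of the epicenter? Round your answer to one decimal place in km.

Distance from S−P lag: d = Δt · v_P v_S / (v_P − v_S) = Δt · (6.67·3.35)/(6.67−3.35) ≈ 6.7303·Δt.
So d_Receiver 1 = 18.19, d_Receiver 2 = 49.14, d_Receiver 3 = 22.07 km.
Circle about each station: (x − 24.1)² + (y − 29.0)² = 18.19²; (x − 13.7)² + (y + 26.3)² = 49.14²; (x − 53.4)² + (y − 1.4)² = 22.07².
Subtracting pairs of circle equations eliminates x²+y² and gives linear equations (the radical axes):
-20.8 x − 110.6 y = -2626.29
58.6 x − 55.2 y = 1275.50
Solving the 2×2 system: x ≈ 37.5, y ≈ 16.7 km.

(37.5, 16.7)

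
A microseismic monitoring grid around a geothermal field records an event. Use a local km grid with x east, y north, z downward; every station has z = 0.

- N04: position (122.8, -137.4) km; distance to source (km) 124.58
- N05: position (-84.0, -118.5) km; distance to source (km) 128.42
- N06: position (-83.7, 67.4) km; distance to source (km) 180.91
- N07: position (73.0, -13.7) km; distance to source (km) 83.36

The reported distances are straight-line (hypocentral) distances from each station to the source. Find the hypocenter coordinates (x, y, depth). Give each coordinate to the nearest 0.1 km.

Each station gives a sphere (x−x_i)² + (y−y_i)² + z² = d_i² (stations at z=0).
Subtracting the N04 sphere from N05 and N06: z² cancels, leaving linear equations in x and y:
-413.6 x + 37.8 y = -13831.87
-413.0 x + 409.6 y = -39618.40
Solving: x ≈ 27.100, y ≈ -69.400 km (keep extra digits for the depth step; rounded: 27.1, -69.4).
Then from the N04 sphere: z² = 124.58² − (x − 122.8)² − (y + 137.4)² with x = 27.100, y = -69.400, so z ≈ 41.686 ≈ 41.7 km.

x ≈ 27.1 km, y ≈ -69.4 km, depth ≈ 41.7 km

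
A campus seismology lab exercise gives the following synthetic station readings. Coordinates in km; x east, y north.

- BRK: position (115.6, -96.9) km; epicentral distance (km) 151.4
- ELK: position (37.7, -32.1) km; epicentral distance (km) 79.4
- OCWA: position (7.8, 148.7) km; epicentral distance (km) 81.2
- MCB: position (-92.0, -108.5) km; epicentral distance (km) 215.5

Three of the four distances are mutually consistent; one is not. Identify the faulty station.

OCWA

Solve using three stations at a time. Using BRK, ELK, MCB (subtract circle equations pairwise → linear system) gives (x, y) ≈ (60.2, 44.0).
Distances from that point to each station vs reported:
  BRK: calculated 151.4 vs reported 151.4 → residual 0.0 km
  ELK: calculated 79.4 vs reported 79.4 → residual 0.0 km
  OCWA: calculated 117.1 vs reported 81.2 → residual 35.9 km
  MCB: calculated 215.5 vs reported 215.5 → residual 0.0 km
BRK, ELK, MCB are mutually consistent (residuals ≈ 0); OCWA is off by 35.9 km.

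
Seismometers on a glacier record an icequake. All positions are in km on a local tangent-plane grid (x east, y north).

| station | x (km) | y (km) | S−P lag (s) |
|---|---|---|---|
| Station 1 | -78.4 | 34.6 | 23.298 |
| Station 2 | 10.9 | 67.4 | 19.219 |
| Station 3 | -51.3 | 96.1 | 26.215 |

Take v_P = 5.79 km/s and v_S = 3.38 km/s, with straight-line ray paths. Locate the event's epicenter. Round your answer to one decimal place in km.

(76.3, -74.3)

Distance from S−P lag: d = Δt · v_P v_S / (v_P − v_S) = Δt · (5.79·3.38)/(5.79−3.38) ≈ 8.1204·Δt.
So d_Station 1 = 189.19, d_Station 2 = 156.07, d_Station 3 = 212.88 km.
Circle about each station: (x + 78.4)² + (y − 34.6)² = 189.19²; (x − 10.9)² + (y − 67.4)² = 156.07²; (x + 51.3)² + (y − 96.1)² = 212.88².
Subtracting the Station 1 equation from the Station 2 and Station 3 equations removes the quadratic terms:
178.6 x + 65.6 y = 8752.86
54.2 x + 123.0 y = -5001.86
Solving the 2×2 system: x ≈ 76.3, y ≈ -74.3 km.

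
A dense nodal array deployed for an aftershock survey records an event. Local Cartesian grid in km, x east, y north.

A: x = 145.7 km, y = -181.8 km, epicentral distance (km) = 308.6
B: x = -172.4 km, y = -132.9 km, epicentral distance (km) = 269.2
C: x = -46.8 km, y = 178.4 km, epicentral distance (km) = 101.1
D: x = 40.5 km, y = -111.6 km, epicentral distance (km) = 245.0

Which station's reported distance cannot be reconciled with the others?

Solve using three stations at a time. Using A, B, C (subtract circle equations pairwise → linear system) gives (x, y) ≈ (-12.1, 83.4).
Distances from that point to each station vs reported:
  A: calculated 308.6 vs reported 308.6 → residual 0.0 km
  B: calculated 269.2 vs reported 269.2 → residual 0.0 km
  C: calculated 101.1 vs reported 101.1 → residual 0.0 km
  D: calculated 202.0 vs reported 245.0 → residual 43.0 km
A, B, C are mutually consistent (residuals ≈ 0); D is off by 43.0 km.

D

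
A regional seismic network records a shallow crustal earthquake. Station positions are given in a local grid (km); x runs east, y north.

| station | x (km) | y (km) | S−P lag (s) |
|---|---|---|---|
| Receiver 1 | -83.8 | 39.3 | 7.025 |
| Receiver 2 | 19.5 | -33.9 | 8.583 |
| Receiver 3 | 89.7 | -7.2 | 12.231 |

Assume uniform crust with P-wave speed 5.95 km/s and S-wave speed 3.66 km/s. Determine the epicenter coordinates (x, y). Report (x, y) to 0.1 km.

Distance from S−P lag: d = Δt · v_P v_S / (v_P − v_S) = Δt · (5.95·3.66)/(5.95−3.66) ≈ 9.5096·Δt.
So d_Receiver 1 = 66.80, d_Receiver 2 = 81.62, d_Receiver 3 = 116.31 km.
Circle about each station: (x + 83.8)² + (y − 39.3)² = 66.80²; (x − 19.5)² + (y + 33.9)² = 81.62²; (x − 89.7)² + (y + 7.2)² = 116.31².
Subtracting the Receiver 1 equation from the Receiver 2 and Receiver 3 equations removes the quadratic terms:
206.6 x − 146.4 y = -9237.05
347.0 x − 93.0 y = -9534.78
Solving the 2×2 system: x ≈ -17.0, y ≈ 39.1 km.
Check against Receiver 1 (with the unrounded x, y): √((x + 83.8)²+(y − 39.3)²) = 66.80 ≈ 66.80 km. ✓

-17.0 km east, 39.1 km north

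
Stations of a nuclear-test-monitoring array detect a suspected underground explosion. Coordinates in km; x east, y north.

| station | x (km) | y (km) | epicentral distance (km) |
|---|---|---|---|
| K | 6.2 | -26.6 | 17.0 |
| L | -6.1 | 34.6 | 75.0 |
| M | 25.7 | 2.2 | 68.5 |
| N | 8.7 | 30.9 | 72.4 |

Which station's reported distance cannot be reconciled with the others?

M

Solve using three stations at a time. Using K, L, N (subtract circle equations pairwise → linear system) gives (x, y) ≈ (-4.0, -40.4).
Distances from that point to each station vs reported:
  K: calculated 17.2 vs reported 17.0 → residual 0.2 km
  L: calculated 75.0 vs reported 75.0 → residual 0.0 km
  M: calculated 52.0 vs reported 68.5 → residual 16.5 km
  N: calculated 72.4 vs reported 72.4 → residual 0.0 km
K, L, N are mutually consistent (residuals ≈ 0); M is off by 16.5 km.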